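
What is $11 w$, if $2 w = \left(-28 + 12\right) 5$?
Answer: $-440$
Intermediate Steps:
$w = -40$ ($w = \frac{\left(-28 + 12\right) 5}{2} = \frac{\left(-16\right) 5}{2} = \frac{1}{2} \left(-80\right) = -40$)
$11 w = 11 \left(-40\right) = -440$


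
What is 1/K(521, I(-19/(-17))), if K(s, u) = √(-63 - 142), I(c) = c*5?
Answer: -I*√205/205 ≈ -0.069843*I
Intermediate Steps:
I(c) = 5*c
K(s, u) = I*√205 (K(s, u) = √(-205) = I*√205)
1/K(521, I(-19/(-17))) = 1/(I*√205) = -I*√205/205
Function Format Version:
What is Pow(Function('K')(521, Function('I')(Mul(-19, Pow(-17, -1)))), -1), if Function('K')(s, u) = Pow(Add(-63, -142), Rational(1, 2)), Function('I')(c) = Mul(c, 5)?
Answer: Mul(Rational(-1, 205), I, Pow(205, Rational(1, 2))) ≈ Mul(-0.069843, I)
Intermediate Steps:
Function('I')(c) = Mul(5, c)
Function('K')(s, u) = Mul(I, Pow(205, Rational(1, 2))) (Function('K')(s, u) = Pow(-205, Rational(1, 2)) = Mul(I, Pow(205, Rational(1, 2))))
Pow(Function('K')(521, Function('I')(Mul(-19, Pow(-17, -1)))), -1) = Pow(Mul(I, Pow(205, Rational(1, 2))), -1) = Mul(Rational(-1, 205), I, Pow(205, Rational(1, 2)))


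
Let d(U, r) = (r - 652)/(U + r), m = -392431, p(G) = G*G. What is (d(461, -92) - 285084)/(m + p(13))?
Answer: 17532790/24124113 ≈ 0.72677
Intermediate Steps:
p(G) = G**2
d(U, r) = (-652 + r)/(U + r)
(d(461, -92) - 285084)/(m + p(13)) = ((-652 - 92)/(461 - 92) - 285084)/(-392431 + 13**2) = (-744/369 - 285084)/(-392431 + 169) = ((1/369)*(-744) - 285084)/(-392262) = (-248/123 - 285084)*(-1/392262) = -35065580/123*(-1/392262) = 17532790/24124113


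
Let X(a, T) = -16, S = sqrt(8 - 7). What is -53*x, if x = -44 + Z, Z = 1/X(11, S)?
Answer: 37365/16 ≈ 2335.3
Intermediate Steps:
S = 1 (S = sqrt(1) = 1)
Z = -1/16 (Z = 1/(-16) = -1/16 ≈ -0.062500)
x = -705/16 (x = -44 - 1/16 = -705/16 ≈ -44.063)
-53*x = -53*(-705/16) = 37365/16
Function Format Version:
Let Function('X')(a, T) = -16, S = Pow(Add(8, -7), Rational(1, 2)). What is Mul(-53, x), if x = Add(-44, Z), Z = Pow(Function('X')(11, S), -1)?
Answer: Rational(37365, 16) ≈ 2335.3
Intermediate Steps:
S = 1 (S = Pow(1, Rational(1, 2)) = 1)
Z = Rational(-1, 16) (Z = Pow(-16, -1) = Rational(-1, 16) ≈ -0.062500)
x = Rational(-705, 16) (x = Add(-44, Rational(-1, 16)) = Rational(-705, 16) ≈ -44.063)
Mul(-53, x) = Mul(-53, Rational(-705, 16)) = Rational(37365, 16)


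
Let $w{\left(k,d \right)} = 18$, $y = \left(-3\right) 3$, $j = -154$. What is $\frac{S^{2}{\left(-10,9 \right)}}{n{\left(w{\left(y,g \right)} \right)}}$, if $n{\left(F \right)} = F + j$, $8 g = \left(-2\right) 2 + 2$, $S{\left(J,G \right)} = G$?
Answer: $- \frac{81}{136} \approx -0.59559$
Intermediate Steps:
$y = -9$
$g = - \frac{1}{4}$ ($g = \frac{\left(-2\right) 2 + 2}{8} = \frac{-4 + 2}{8} = \frac{1}{8} \left(-2\right) = - \frac{1}{4} \approx -0.25$)
$n{\left(F \right)} = -154 + F$ ($n{\left(F \right)} = F - 154 = -154 + F$)
$\frac{S^{2}{\left(-10,9 \right)}}{n{\left(w{\left(y,g \right)} \right)}} = \frac{9^{2}}{-154 + 18} = \frac{81}{-136} = 81 \left(- \frac{1}{136}\right) = - \frac{81}{136}$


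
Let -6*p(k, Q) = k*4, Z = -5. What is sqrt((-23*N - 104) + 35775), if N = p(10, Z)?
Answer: sqrt(322419)/3 ≈ 189.27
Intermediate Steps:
p(k, Q) = -2*k/3 (p(k, Q) = -k*4/6 = -2*k/3)
N = -20/3 (N = -2/3*10 = -20/3 ≈ -6.6667)
sqrt((-23*N - 104) + 35775) = sqrt((-23*(-20/3) - 104) + 35775) = sqrt((460/3 - 104) + 35775) = sqrt(148/3 + 35775) = sqrt(107473/3) = sqrt(322419)/3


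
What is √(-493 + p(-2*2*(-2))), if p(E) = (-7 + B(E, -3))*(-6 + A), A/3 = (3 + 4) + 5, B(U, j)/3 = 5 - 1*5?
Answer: I*√703 ≈ 26.514*I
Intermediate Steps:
B(U, j) = 0 (B(U, j) = 3*(5 - 1*5) = 3*(5 - 5) = 3*0 = 0)
A = 36 (A = 3*((3 + 4) + 5) = 3*(7 + 5) = 3*12 = 36)
p(E) = -210 (p(E) = (-7 + 0)*(-6 + 36) = -7*30 = -210)
√(-493 + p(-2*2*(-2))) = √(-493 - 210) = √(-703) = I*√703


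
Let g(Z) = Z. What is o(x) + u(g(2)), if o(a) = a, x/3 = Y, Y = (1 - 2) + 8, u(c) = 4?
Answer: 25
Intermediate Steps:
Y = 7 (Y = -1 + 8 = 7)
x = 21 (x = 3*7 = 21)
o(x) + u(g(2)) = 21 + 4 = 25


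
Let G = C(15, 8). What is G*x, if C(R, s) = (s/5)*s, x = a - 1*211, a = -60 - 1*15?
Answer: -18304/5 ≈ -3660.8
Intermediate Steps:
a = -75 (a = -60 - 15 = -75)
x = -286 (x = -75 - 1*211 = -75 - 211 = -286)
C(R, s) = s²/5 (C(R, s) = (s*(⅕))*s = (s/5)*s = s²/5)
G = 64/5 (G = (⅕)*8² = (⅕)*64 = 64/5 ≈ 12.800)
G*x = (64/5)*(-286) = -18304/5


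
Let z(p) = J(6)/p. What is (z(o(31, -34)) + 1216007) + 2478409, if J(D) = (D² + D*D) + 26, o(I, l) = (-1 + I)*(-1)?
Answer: 55416191/15 ≈ 3.6944e+6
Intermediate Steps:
o(I, l) = 1 - I
J(D) = 26 + 2*D² (J(D) = (D² + D²) + 26 = 2*D² + 26 = 26 + 2*D²)
z(p) = 98/p (z(p) = (26 + 2*6²)/p = (26 + 2*36)/p = (26 + 72)/p = 98/p)
(z(o(31, -34)) + 1216007) + 2478409 = (98/(1 - 1*31) + 1216007) + 2478409 = (98/(1 - 31) + 1216007) + 2478409 = (98/(-30) + 1216007) + 2478409 = (98*(-1/30) + 1216007) + 2478409 = (-49/15 + 1216007) + 2478409 = 18240056/15 + 2478409 = 55416191/15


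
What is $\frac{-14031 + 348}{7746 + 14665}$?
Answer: $- \frac{13683}{22411} \approx -0.61055$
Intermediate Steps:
$\frac{-14031 + 348}{7746 + 14665} = - \frac{13683}{22411}$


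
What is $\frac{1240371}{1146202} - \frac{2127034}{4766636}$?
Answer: $\frac{62042614948}{97562994937} \approx 0.63592$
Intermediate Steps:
$\frac{1240371}{1146202} - \frac{2127034}{4766636} = 1240371 \cdot \frac{1}{1146202} - \frac{151931}{340474} = \frac{1240371}{1146202} - \frac{151931}{340474} = \frac{62042614948}{97562994937}$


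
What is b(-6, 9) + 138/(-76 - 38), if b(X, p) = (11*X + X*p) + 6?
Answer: -2189/19 ≈ -115.21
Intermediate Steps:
b(X, p) = 6 + 11*X + X*p
b(-6, 9) + 138/(-76 - 38) = (6 + 11*(-6) - 6*9) + 138/(-76 - 38) = (6 - 66 - 54) + 138/(-114) = -114 - 1/114*138 = -114 - 23/19 = -2189/19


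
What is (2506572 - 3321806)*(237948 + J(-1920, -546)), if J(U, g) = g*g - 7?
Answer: -437011892338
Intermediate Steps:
J(U, g) = -7 + g**2 (J(U, g) = g**2 - 7 = -7 + g**2)
(2506572 - 3321806)*(237948 + J(-1920, -546)) = (2506572 - 3321806)*(237948 + (-7 + (-546)**2)) = -815234*(237948 + (-7 + 298116)) = -815234*(237948 + 298109) = -815234*536057 = -437011892338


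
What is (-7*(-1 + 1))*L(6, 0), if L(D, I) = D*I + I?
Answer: 0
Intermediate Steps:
L(D, I) = I + D*I
(-7*(-1 + 1))*L(6, 0) = (-7*(-1 + 1))*(0*(1 + 6)) = (-7*0)*(0*7) = 0*0 = 0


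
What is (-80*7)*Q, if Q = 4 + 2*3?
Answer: -5600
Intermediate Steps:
Q = 10 (Q = 4 + 6 = 10)
(-80*7)*Q = -80*7*10 = -560*10 = -5600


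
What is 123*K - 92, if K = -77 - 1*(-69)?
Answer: -1076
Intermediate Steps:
K = -8 (K = -77 + 69 = -8)
123*K - 92 = 123*(-8) - 92 = -984 - 92 = -1076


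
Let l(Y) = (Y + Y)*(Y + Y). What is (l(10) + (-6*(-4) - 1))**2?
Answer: 178929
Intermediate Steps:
l(Y) = 4*Y**2 (l(Y) = (2*Y)*(2*Y) = 4*Y**2)
(l(10) + (-6*(-4) - 1))**2 = (4*10**2 + (-6*(-4) - 1))**2 = (4*100 + (24 - 1))**2 = (400 + 23)**2 = 423**2 = 178929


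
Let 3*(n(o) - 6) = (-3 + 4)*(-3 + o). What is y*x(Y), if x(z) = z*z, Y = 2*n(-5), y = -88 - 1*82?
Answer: -68000/9 ≈ -7555.6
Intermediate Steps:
n(o) = 5 + o/3 (n(o) = 6 + ((-3 + 4)*(-3 + o))/3 = 6 + (1*(-3 + o))/3 = 6 + (-3 + o)/3 = 6 + (-1 + o/3) = 5 + o/3)
y = -170 (y = -88 - 82 = -170)
Y = 20/3 (Y = 2*(5 + (⅓)*(-5)) = 2*(5 - 5/3) = 2*(10/3) = 20/3 ≈ 6.6667)
x(z) = z²
y*x(Y) = -170*(20/3)² = -170*400/9 = -68000/9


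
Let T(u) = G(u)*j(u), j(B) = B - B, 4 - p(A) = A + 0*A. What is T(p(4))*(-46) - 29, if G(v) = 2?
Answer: -29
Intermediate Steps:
p(A) = 4 - A (p(A) = 4 - (A + 0*A) = 4 - (A + 0) = 4 - A)
j(B) = 0
T(u) = 0 (T(u) = 2*0 = 0)
T(p(4))*(-46) - 29 = 0*(-46) - 29 = 0 - 29 = -29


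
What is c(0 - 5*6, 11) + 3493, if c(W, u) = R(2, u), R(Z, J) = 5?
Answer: 3498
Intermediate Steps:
c(W, u) = 5
c(0 - 5*6, 11) + 3493 = 5 + 3493 = 3498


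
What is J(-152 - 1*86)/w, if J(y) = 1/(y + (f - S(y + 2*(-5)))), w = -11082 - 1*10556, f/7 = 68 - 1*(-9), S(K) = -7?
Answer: -1/6664504 ≈ -1.5005e-7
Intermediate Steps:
f = 539 (f = 7*(68 - 1*(-9)) = 7*(68 + 9) = 7*77 = 539)
w = -21638 (w = -11082 - 10556 = -21638)
J(y) = 1/(546 + y) (J(y) = 1/(y + (539 - 1*(-7))) = 1/(y + (539 + 7)) = 1/(y + 546) = 1/(546 + y))
J(-152 - 1*86)/w = 1/((546 + (-152 - 1*86))*(-21638)) = -1/21638/(546 + (-152 - 86)) = -1/21638/(546 - 238) = -1/21638/308 = (1/308)*(-1/21638) = -1/6664504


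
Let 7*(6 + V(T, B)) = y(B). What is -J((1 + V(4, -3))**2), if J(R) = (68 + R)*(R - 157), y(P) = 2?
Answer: 29196284/2401 ≈ 12160.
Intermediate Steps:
V(T, B) = -40/7 (V(T, B) = -6 + (1/7)*2 = -6 + 2/7 = -40/7)
J(R) = (-157 + R)*(68 + R) (J(R) = (68 + R)*(-157 + R) = (-157 + R)*(68 + R))
-J((1 + V(4, -3))**2) = -(-10676 + ((1 - 40/7)**2)**2 - 89*(1 - 40/7)**2) = -(-10676 + ((-33/7)**2)**2 - 89*(-33/7)**2) = -(-10676 + (1089/49)**2 - 89*1089/49) = -(-10676 + 1185921/2401 - 96921/49) = -1*(-29196284/2401) = 29196284/2401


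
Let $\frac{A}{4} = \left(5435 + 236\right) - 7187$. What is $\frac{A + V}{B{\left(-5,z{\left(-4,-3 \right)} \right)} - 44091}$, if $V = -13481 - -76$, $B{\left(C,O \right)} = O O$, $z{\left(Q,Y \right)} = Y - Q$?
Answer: $\frac{19469}{44090} \approx 0.44157$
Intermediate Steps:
$B{\left(C,O \right)} = O^{2}$
$V = -13405$ ($V = -13481 + 76 = -13405$)
$A = -6064$ ($A = 4 \left(\left(5435 + 236\right) - 7187\right) = 4 \left(5671 - 7187\right) = 4 \left(-1516\right) = -6064$)
$\frac{A + V}{B{\left(-5,z{\left(-4,-3 \right)} \right)} - 44091} = \frac{-6064 - 13405}{\left(-3 - -4\right)^{2} - 44091} = - \frac{19469}{\left(-3 + 4\right)^{2} - 44091} = - \frac{19469}{1^{2} - 44091} = - \frac{19469}{1 - 44091} = - \frac{19469}{-44090} = \left(-19469\right) \left(- \frac{1}{44090}\right) = \frac{19469}{44090}$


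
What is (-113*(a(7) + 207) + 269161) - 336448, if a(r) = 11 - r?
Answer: -91130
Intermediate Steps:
(-113*(a(7) + 207) + 269161) - 336448 = (-113*((11 - 1*7) + 207) + 269161) - 336448 = (-113*((11 - 7) + 207) + 269161) - 336448 = (-113*(4 + 207) + 269161) - 336448 = (-113*211 + 269161) - 336448 = (-23843 + 269161) - 336448 = 245318 - 336448 = -91130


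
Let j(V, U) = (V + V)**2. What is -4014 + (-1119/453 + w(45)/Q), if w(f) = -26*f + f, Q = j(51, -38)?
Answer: -701117847/174556 ≈ -4016.6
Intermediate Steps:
j(V, U) = 4*V**2 (j(V, U) = (2*V)**2 = 4*V**2)
Q = 10404 (Q = 4*51**2 = 4*2601 = 10404)
w(f) = -25*f
-4014 + (-1119/453 + w(45)/Q) = -4014 + (-1119/453 - 25*45/10404) = -4014 + (-1119*1/453 - 1125*1/10404) = -4014 + (-373/151 - 125/1156) = -4014 - 450063/174556 = -701117847/174556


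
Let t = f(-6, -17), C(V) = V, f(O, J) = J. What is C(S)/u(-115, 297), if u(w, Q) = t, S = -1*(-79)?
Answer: -79/17 ≈ -4.6471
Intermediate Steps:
S = 79
t = -17
u(w, Q) = -17
C(S)/u(-115, 297) = 79/(-17) = 79*(-1/17) = -79/17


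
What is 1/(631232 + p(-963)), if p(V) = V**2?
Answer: 1/1558601 ≈ 6.4160e-7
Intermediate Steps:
1/(631232 + p(-963)) = 1/(631232 + (-963)**2) = 1/(631232 + 927369) = 1/1558601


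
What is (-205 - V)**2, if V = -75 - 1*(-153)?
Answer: 80089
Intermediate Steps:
V = 78 (V = -75 + 153 = 78)
(-205 - V)**2 = (-205 - 1*78)**2 = (-205 - 78)**2 = (-283)**2 = 80089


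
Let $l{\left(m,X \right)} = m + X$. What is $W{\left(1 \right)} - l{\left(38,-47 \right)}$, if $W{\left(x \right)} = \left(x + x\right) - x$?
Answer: $10$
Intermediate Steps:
$l{\left(m,X \right)} = X + m$
$W{\left(x \right)} = x$ ($W{\left(x \right)} = 2 x - x = x$)
$W{\left(1 \right)} - l{\left(38,-47 \right)} = 1 - \left(-47 + 38\right) = 1 - -9 = 1 + 9 = 10$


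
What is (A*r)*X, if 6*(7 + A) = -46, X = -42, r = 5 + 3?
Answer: 4928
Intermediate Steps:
r = 8
A = -44/3 (A = -7 + (⅙)*(-46) = -7 - 23/3 = -44/3 ≈ -14.667)
(A*r)*X = -44/3*8*(-42) = -352/3*(-42) = 4928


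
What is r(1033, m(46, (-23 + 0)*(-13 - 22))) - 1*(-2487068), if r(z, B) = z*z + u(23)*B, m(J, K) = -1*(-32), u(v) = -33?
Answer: 3553101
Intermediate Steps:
m(J, K) = 32
r(z, B) = z² - 33*B (r(z, B) = z*z - 33*B = z² - 33*B)
r(1033, m(46, (-23 + 0)*(-13 - 22))) - 1*(-2487068) = (1033² - 33*32) - 1*(-2487068) = (1067089 - 1056) + 2487068 = 1066033 + 2487068 = 3553101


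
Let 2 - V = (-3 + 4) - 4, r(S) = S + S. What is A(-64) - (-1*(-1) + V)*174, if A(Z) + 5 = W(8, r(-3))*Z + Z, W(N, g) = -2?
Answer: -985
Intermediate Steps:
r(S) = 2*S
V = 5 (V = 2 - ((-3 + 4) - 4) = 2 - (1 - 4) = 2 - 1*(-3) = 2 + 3 = 5)
A(Z) = -5 - Z (A(Z) = -5 + (-2*Z + Z) = -5 - Z)
A(-64) - (-1*(-1) + V)*174 = (-5 - 1*(-64)) - (-1*(-1) + 5)*174 = (-5 + 64) - (1 + 5)*174 = 59 - 6*174 = 59 - 1*1044 = 59 - 1044 = -985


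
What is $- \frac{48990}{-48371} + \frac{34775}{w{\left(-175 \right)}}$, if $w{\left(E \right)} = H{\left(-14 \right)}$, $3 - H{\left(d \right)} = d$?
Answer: $\frac{1682934355}{822307} \approx 2046.6$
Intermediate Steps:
$H{\left(d \right)} = 3 - d$
$w{\left(E \right)} = 17$ ($w{\left(E \right)} = 3 - -14 = 3 + 14 = 17$)
$- \frac{48990}{-48371} + \frac{34775}{w{\left(-175 \right)}} = - \frac{48990}{-48371} + \frac{34775}{17} = \left(-48990\right) \left(- \frac{1}{48371}\right) + 34775 \cdot \frac{1}{17} = \frac{48990}{48371} + \frac{34775}{17} = \frac{1682934355}{822307}$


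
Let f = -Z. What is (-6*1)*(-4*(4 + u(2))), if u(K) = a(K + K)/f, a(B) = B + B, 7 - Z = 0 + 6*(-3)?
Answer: 2208/25 ≈ 88.320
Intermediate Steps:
Z = 25 (Z = 7 - (0 + 6*(-3)) = 7 - (0 - 18) = 7 - 1*(-18) = 7 + 18 = 25)
a(B) = 2*B
f = -25 (f = -1*25 = -25)
u(K) = -4*K/25 (u(K) = (2*(K + K))/(-25) = (2*(2*K))*(-1/25) = (4*K)*(-1/25) = -4*K/25)
(-6*1)*(-4*(4 + u(2))) = (-6*1)*(-4*(4 - 4/25*2)) = -(-24)*(4 - 8/25) = -(-24)*92/25 = -6*(-368/25) = 2208/25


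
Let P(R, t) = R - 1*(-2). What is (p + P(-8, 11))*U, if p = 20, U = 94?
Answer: 1316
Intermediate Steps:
P(R, t) = 2 + R (P(R, t) = R + 2 = 2 + R)
(p + P(-8, 11))*U = (20 + (2 - 8))*94 = (20 - 6)*94 = 14*94 = 1316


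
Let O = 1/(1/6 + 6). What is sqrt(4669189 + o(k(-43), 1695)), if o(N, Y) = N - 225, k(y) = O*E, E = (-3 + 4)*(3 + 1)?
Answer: 2*sqrt(1597953151)/37 ≈ 2160.8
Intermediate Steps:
O = 6/37 (O = 1/(1*(1/6) + 6) = 1/(1/6 + 6) = 1/(37/6) = 6/37 ≈ 0.16216)
E = 4 (E = 1*4 = 4)
k(y) = 24/37 (k(y) = (6/37)*4 = 24/37)
o(N, Y) = -225 + N
sqrt(4669189 + o(k(-43), 1695)) = sqrt(4669189 + (-225 + 24/37)) = sqrt(4669189 - 8301/37) = sqrt(172751692/37) = 2*sqrt(1597953151)/37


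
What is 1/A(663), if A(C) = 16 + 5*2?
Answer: 1/26 ≈ 0.038462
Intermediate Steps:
A(C) = 26 (A(C) = 16 + 10 = 26)
1/A(663) = 1/26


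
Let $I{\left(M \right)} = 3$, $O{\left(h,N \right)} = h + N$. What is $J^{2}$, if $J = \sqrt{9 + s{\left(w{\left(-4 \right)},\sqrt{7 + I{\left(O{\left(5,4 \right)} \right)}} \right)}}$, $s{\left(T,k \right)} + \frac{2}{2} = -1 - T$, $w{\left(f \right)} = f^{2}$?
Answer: $-9$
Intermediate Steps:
$O{\left(h,N \right)} = N + h$
$s{\left(T,k \right)} = -2 - T$ ($s{\left(T,k \right)} = -1 - \left(1 + T\right) = -2 - T$)
$J = 3 i$ ($J = \sqrt{9 - 18} = \sqrt{-9} = 3 i \approx 3.0 i$)
$J^{2} = \left(3 i\right)^{2} = -9$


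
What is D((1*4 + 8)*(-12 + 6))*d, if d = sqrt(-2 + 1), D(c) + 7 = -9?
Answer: -16*I ≈ -16.0*I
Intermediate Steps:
D(c) = -16 (D(c) = -7 - 9 = -16)
d = I (d = sqrt(-1) = I ≈ 1.0*I)
D((1*4 + 8)*(-12 + 6))*d = -16*I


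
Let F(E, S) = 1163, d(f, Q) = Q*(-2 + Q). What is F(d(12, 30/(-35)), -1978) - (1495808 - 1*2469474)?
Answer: 974829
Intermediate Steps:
F(d(12, 30/(-35)), -1978) - (1495808 - 1*2469474) = 1163 - (1495808 - 1*2469474) = 1163 - (1495808 - 2469474) = 1163 - 1*(-973666) = 1163 + 973666 = 974829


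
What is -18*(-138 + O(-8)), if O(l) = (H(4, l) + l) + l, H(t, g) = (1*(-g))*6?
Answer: 1908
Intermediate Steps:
H(t, g) = -6*g (H(t, g) = -g*6 = -6*g)
O(l) = -4*l (O(l) = (-6*l + l) + l = -5*l + l = -4*l)
-18*(-138 + O(-8)) = -18*(-138 - 4*(-8)) = -18*(-138 + 32) = -18*(-106) = 1908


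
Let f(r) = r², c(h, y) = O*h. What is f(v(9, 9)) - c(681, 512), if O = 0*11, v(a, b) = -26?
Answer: 676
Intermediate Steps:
O = 0
c(h, y) = 0 (c(h, y) = 0*h = 0)
f(v(9, 9)) - c(681, 512) = (-26)² - 1*0 = 676 + 0 = 676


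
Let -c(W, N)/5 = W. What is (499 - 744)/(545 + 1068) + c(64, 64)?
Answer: -516405/1613 ≈ -320.15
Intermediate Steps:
c(W, N) = -5*W
(499 - 744)/(545 + 1068) + c(64, 64) = (499 - 744)/(545 + 1068) - 5*64 = -245/1613 - 320 = -516405/1613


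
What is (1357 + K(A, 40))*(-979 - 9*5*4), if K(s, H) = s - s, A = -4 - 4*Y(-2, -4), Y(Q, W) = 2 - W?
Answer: -1572763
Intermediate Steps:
A = -28 (A = -4 - 4*(2 - 1*(-4)) = -4 - 4*(2 + 4) = -4 - 4*6 = -4 - 24 = -28)
K(s, H) = 0
(1357 + K(A, 40))*(-979 - 9*5*4) = (1357 + 0)*(-979 - 9*5*4) = 1357*(-979 - 45*4) = 1357*(-979 - 180) = 1357*(-1159) = -1572763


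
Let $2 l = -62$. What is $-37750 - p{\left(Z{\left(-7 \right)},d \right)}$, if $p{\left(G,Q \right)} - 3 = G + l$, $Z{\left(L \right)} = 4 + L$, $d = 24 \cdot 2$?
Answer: $-37719$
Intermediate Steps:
$l = -31$ ($l = \frac{1}{2} \left(-62\right) = -31$)
$d = 48$
$p{\left(G,Q \right)} = -28 + G$ ($p{\left(G,Q \right)} = 3 + \left(G - 31\right) = 3 + \left(-31 + G\right) = -28 + G$)
$-37750 - p{\left(Z{\left(-7 \right)},d \right)} = -37750 - \left(-28 + \left(4 - 7\right)\right) = -37750 - \left(-28 - 3\right) = -37750 - -31 = -37750 + 31 = -37719$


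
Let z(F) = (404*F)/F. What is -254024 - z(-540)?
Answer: -254428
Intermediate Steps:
z(F) = 404
-254024 - z(-540) = -254024 - 1*404 = -254024 - 404 = -254428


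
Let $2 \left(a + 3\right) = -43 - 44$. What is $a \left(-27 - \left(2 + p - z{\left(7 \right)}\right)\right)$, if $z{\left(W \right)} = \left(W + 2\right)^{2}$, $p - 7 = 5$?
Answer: $-1860$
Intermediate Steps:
$p = 12$ ($p = 7 + 5 = 12$)
$z{\left(W \right)} = \left(2 + W\right)^{2}$
$a = - \frac{93}{2}$ ($a = -3 + \frac{-43 - 44}{2} = -3 + \frac{1}{2} \left(-87\right) = -3 - \frac{87}{2} = - \frac{93}{2} \approx -46.5$)
$a \left(-27 - \left(2 + p - z{\left(7 \right)}\right)\right) = - \frac{93 \left(-27 - \left(12 + 2 - \left(2 + 7\right)^{2}\right)\right)}{2} = - \frac{93 \left(-27 + \left(9^{2} - \left(12 + 2\right)\right)\right)}{2} = - \frac{93 \left(-27 + \left(81 - 14\right)\right)}{2} = - \frac{93 \left(-27 + 67\right)}{2} = \left(- \frac{93}{2}\right) 40 = -1860$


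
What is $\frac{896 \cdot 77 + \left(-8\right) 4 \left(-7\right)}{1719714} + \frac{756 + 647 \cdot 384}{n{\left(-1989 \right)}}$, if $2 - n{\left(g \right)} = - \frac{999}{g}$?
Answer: $\frac{15785282700412}{94870889} \approx 1.6639 \cdot 10^{5}$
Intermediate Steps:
$n{\left(g \right)} = 2 + \frac{999}{g}$ ($n{\left(g \right)} = 2 - - \frac{999}{g} = 2 + \frac{999}{g}$)
$\frac{896 \cdot 77 + \left(-8\right) 4 \left(-7\right)}{1719714} + \frac{756 + 647 \cdot 384}{n{\left(-1989 \right)}} = \frac{896 \cdot 77 + \left(-8\right) 4 \left(-7\right)}{1719714} + \frac{756 + 647 \cdot 384}{2 + \frac{999}{-1989}} = \left(68992 - -224\right) \frac{1}{1719714} + \frac{756 + 248448}{2 + 999 \left(- \frac{1}{1989}\right)} = \left(68992 + 224\right) \frac{1}{1719714} + \frac{249204}{2 - \frac{111}{221}} = 69216 \cdot \frac{1}{1719714} + \frac{249204}{\frac{331}{221}} = \frac{11536}{286619} + 249204 \cdot \frac{221}{331} = \frac{11536}{286619} + \frac{55074084}{331} = \frac{15785282700412}{94870889}$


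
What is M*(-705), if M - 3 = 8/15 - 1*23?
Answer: 13724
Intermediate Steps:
M = -292/15 (M = 3 + (8/15 - 1*23) = 3 + (8*(1/15) - 23) = 3 + (8/15 - 23) = 3 - 337/15 = -292/15 ≈ -19.467)
M*(-705) = -292/15*(-705) = 13724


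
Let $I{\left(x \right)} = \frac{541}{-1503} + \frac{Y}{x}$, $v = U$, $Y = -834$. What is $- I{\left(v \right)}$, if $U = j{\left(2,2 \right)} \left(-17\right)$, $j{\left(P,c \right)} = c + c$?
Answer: $- \frac{608357}{51102} \approx -11.905$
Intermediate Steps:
$j{\left(P,c \right)} = 2 c$
$U = -68$ ($U = 2 \cdot 2 \left(-17\right) = 4 \left(-17\right) = -68$)
$v = -68$
$I{\left(x \right)} = - \frac{541}{1503} - \frac{834}{x}$ ($I{\left(x \right)} = \frac{541}{-1503} - \frac{834}{x} = 541 \left(- \frac{1}{1503}\right) - \frac{834}{x} = - \frac{541}{1503} - \frac{834}{x}$)
$- I{\left(v \right)} = - (- \frac{541}{1503} - \frac{834}{-68}) = - (- \frac{541}{1503} - - \frac{417}{34}) = - (- \frac{541}{1503} + \frac{417}{34}) = \left(-1\right) \frac{608357}{51102} = - \frac{608357}{51102}$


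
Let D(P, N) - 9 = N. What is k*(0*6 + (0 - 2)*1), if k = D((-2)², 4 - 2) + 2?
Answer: -26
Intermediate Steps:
D(P, N) = 9 + N
k = 13 (k = (9 + (4 - 2)) + 2 = (9 + 2) + 2 = 11 + 2 = 13)
k*(0*6 + (0 - 2)*1) = 13*(0*6 + (0 - 2)*1) = 13*(0 - 2*1) = 13*(0 - 2) = 13*(-2) = -26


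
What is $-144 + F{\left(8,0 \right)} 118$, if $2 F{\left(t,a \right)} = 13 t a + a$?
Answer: $-144$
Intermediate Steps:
$F{\left(t,a \right)} = \frac{a}{2} + \frac{13 a t}{2}$ ($F{\left(t,a \right)} = \frac{13 t a + a}{2} = \frac{13 a t + a}{2} = \frac{a + 13 a t}{2} = \frac{a}{2} + \frac{13 a t}{2}$)
$-144 + F{\left(8,0 \right)} 118 = -144 + \frac{1}{2} \cdot 0 \left(1 + 13 \cdot 8\right) 118 = -144 + \frac{1}{2} \cdot 0 \left(1 + 104\right) 118 = -144 + \frac{1}{2} \cdot 0 \cdot 105 \cdot 118 = -144 + 0 \cdot 118 = -144 + 0 = -144$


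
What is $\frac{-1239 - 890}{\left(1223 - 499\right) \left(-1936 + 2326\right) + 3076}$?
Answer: $- \frac{2129}{285436} \approx -0.0074588$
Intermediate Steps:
$\frac{-1239 - 890}{\left(1223 - 499\right) \left(-1936 + 2326\right) + 3076} = - \frac{2129}{724 \cdot 390 + 3076} = - \frac{2129}{282360 + 3076} = - \frac{2129}{285436}$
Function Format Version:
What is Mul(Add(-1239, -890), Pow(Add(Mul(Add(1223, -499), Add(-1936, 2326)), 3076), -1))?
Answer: Rational(-2129, 285436) ≈ -0.0074588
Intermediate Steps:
Mul(Add(-1239, -890), Pow(Add(Mul(Add(1223, -499), Add(-1936, 2326)), 3076), -1)) = Mul(-2129, Pow(Add(Mul(724, 390), 3076), -1)) = Mul(-2129, Pow(Add(282360, 3076), -1)) = Mul(-2129, Pow(285436, -1)) = Mul(-2129, Rational(1, 285436)) = Rational(-2129, 285436)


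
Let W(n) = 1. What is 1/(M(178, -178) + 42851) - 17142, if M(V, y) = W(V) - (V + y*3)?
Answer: -740671535/43208 ≈ -17142.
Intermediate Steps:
M(V, y) = 1 - V - 3*y (M(V, y) = 1 - (V + y*3) = 1 - (V + 3*y) = 1 + (-V - 3*y) = 1 - V - 3*y)
1/(M(178, -178) + 42851) - 17142 = 1/((1 - 1*178 - 3*(-178)) + 42851) - 17142 = 1/((1 - 178 + 534) + 42851) - 17142 = 1/(357 + 42851) - 17142 = 1/43208 - 17142 = -740671535/43208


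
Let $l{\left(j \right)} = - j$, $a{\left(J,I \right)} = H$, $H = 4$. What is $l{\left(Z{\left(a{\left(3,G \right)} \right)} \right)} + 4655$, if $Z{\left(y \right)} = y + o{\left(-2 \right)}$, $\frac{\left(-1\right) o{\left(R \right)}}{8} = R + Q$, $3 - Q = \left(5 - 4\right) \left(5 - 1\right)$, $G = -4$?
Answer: $4627$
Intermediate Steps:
$Q = -1$ ($Q = 3 - \left(5 - 4\right) \left(5 - 1\right) = 3 - 1 \cdot 4 = 3 - 4 = -1$)
$a{\left(J,I \right)} = 4$
$o{\left(R \right)} = 8 - 8 R$ ($o{\left(R \right)} = - 8 \left(R - 1\right) = - 8 \left(-1 + R\right) = 8 - 8 R$)
$Z{\left(y \right)} = 24 + y$ ($Z{\left(y \right)} = y + \left(8 - -16\right) = y + \left(8 + 16\right) = y + 24 = 24 + y$)
$l{\left(Z{\left(a{\left(3,G \right)} \right)} \right)} + 4655 = - (24 + 4) + 4655 = \left(-1\right) 28 + 4655 = -28 + 4655 = 4627$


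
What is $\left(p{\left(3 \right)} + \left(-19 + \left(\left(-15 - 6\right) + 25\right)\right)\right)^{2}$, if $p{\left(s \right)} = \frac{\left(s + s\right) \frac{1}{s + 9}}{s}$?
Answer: $\frac{7921}{36} \approx 220.03$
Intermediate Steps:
$p{\left(s \right)} = \frac{2}{9 + s}$ ($p{\left(s \right)} = \frac{2 s \frac{1}{9 + s}}{s} = \frac{2}{9 + s}$)
$\left(p{\left(3 \right)} + \left(-19 + \left(\left(-15 - 6\right) + 25\right)\right)\right)^{2} = \left(\frac{2}{9 + 3} + \left(-19 + \left(\left(-15 - 6\right) + 25\right)\right)\right)^{2} = \left(\frac{2}{12} + \left(-19 + \left(-21 + 25\right)\right)\right)^{2} = \left(2 \cdot \frac{1}{12} + \left(-19 + 4\right)\right)^{2} = \left(\frac{1}{6} - 15\right)^{2} = \left(- \frac{89}{6}\right)^{2} = \frac{7921}{36}$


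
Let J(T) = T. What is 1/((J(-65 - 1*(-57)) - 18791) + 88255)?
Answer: 1/69456 ≈ 1.4398e-5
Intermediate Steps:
1/((J(-65 - 1*(-57)) - 18791) + 88255) = 1/(((-65 - 1*(-57)) - 18791) + 88255) = 1/(((-65 + 57) - 18791) + 88255) = 1/((-8 - 18791) + 88255) = 1/(-18799 + 88255) = 1/69456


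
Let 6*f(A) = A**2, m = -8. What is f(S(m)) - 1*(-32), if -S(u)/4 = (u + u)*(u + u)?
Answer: 524384/3 ≈ 1.7479e+5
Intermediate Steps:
S(u) = -16*u**2 (S(u) = -4*(u + u)*(u + u) = -4*2*u*2*u = -16*u**2)
f(A) = A**2/6
f(S(m)) - 1*(-32) = (-16*(-8)**2)**2/6 - 1*(-32) = (-16*64)**2/6 + 32 = (1/6)*(-1024)**2 + 32 = (1/6)*1048576 + 32 = 524288/3 + 32 = 524384/3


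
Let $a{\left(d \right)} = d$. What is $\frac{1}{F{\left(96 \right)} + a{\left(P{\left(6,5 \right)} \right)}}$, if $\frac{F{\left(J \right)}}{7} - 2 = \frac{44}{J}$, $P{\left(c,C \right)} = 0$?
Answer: $\frac{24}{413} \approx 0.058111$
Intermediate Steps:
$F{\left(J \right)} = 14 + \frac{308}{J}$ ($F{\left(J \right)} = 14 + 7 \frac{44}{J} = 14 + \frac{308}{J}$)
$\frac{1}{F{\left(96 \right)} + a{\left(P{\left(6,5 \right)} \right)}} = \frac{1}{\left(14 + \frac{308}{96}\right) + 0} = \frac{1}{\left(14 + 308 \cdot \frac{1}{96}\right) + 0} = \frac{1}{\left(14 + \frac{77}{24}\right) + 0} = \frac{1}{\frac{413}{24} + 0} = \frac{1}{\frac{413}{24}} = \frac{24}{413}$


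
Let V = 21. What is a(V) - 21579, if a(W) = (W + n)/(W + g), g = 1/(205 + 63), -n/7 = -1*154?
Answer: -121173659/5629 ≈ -21527.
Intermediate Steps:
n = 1078 (n = -(-7)*154 = -7*(-154) = 1078)
g = 1/268 ≈ 0.0037313
a(W) = (1078 + W)/(1/268 + W) (a(W) = (W + 1078)/(W + 1/268) = (1078 + W)/(1/268 + W))
a(V) - 21579 = 268*(1078 + 21)/(1 + 268*21) - 21579 = 268*1099/(1 + 5628) - 21579 = 268*1099/5629 - 21579 = 268*(1/5629)*1099 - 21579 = 294532/5629 - 21579 = -121173659/5629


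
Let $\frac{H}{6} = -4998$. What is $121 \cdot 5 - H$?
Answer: $30593$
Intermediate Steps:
$H = -29988$ ($H = 6 \left(-4998\right) = -29988$)
$121 \cdot 5 - H = 121 \cdot 5 - -29988 = 605 + 29988 = 30593$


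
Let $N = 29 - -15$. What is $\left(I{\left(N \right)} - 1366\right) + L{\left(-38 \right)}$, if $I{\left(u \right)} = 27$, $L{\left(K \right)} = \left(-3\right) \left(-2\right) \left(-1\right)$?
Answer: $-1345$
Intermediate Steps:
$N = 44$ ($N = 29 + 15 = 44$)
$L{\left(K \right)} = -6$ ($L{\left(K \right)} = 6 \left(-1\right) = -6$)
$\left(I{\left(N \right)} - 1366\right) + L{\left(-38 \right)} = \left(27 - 1366\right) - 6 = -1339 - 6 = -1345$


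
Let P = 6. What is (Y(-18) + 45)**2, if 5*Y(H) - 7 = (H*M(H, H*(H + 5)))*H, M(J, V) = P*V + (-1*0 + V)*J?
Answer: 33091975744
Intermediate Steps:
M(J, V) = 6*V + J*V (M(J, V) = 6*V + (-1*0 + V)*J = 6*V + (0 + V)*J = 6*V + V*J = 6*V + J*V)
Y(H) = 7/5 + H**3*(5 + H)*(6 + H)/5 (Y(H) = 7/5 + ((H*((H*(H + 5))*(6 + H)))*H)/5 = 7/5 + ((H*((H*(5 + H))*(6 + H)))*H)/5 = 7/5 + ((H*(H*(5 + H)*(6 + H)))*H)/5 = 7/5 + ((H**2*(5 + H)*(6 + H))*H)/5 = 7/5 + (H**3*(5 + H)*(6 + H))/5 = 7/5 + H**3*(5 + H)*(6 + H)/5)
(Y(-18) + 45)**2 = ((7/5 + (1/5)*(-18)**3*(5 - 18)*(6 - 18)) + 45)**2 = ((7/5 + (1/5)*(-5832)*(-13)*(-12)) + 45)**2 = ((7/5 - 909792/5) + 45)**2 = (-181957 + 45)**2 = (-181912)**2 = 33091975744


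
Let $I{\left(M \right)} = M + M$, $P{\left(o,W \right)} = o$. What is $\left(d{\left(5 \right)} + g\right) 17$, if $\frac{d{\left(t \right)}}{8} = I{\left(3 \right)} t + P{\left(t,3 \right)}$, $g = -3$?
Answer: $4709$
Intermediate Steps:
$I{\left(M \right)} = 2 M$
$d{\left(t \right)} = 56 t$ ($d{\left(t \right)} = 8 \left(2 \cdot 3 t + t\right) = 8 \left(6 t + t\right) = 8 \cdot 7 t = 56 t$)
$\left(d{\left(5 \right)} + g\right) 17 = \left(56 \cdot 5 - 3\right) 17 = \left(280 - 3\right) 17 = 277 \cdot 17 = 4709$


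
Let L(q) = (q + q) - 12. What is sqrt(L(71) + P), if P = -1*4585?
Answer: 9*I*sqrt(55) ≈ 66.746*I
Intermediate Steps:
L(q) = -12 + 2*q (L(q) = 2*q - 12 = -12 + 2*q)
P = -4585
sqrt(L(71) + P) = sqrt((-12 + 2*71) - 4585) = sqrt((-12 + 142) - 4585) = sqrt(130 - 4585) = sqrt(-4455) = 9*I*sqrt(55)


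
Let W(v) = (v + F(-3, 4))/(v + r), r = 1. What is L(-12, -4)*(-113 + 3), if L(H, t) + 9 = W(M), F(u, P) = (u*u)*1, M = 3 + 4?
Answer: 770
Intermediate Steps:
M = 7
F(u, P) = u**2 (F(u, P) = u**2*1 = u**2)
W(v) = (9 + v)/(1 + v) (W(v) = (v + (-3)**2)/(v + 1) = (v + 9)/(1 + v) = (9 + v)/(1 + v))
L(H, t) = -7 (L(H, t) = -9 + (9 + 7)/(1 + 7) = -9 + 16/8 = -9 + (1/8)*16 = -9 + 2 = -7)
L(-12, -4)*(-113 + 3) = -7*(-113 + 3) = -7*(-110) = 770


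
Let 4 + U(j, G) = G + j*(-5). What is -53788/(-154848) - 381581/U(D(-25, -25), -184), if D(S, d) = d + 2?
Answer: 14772745303/2825976 ≈ 5227.5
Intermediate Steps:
D(S, d) = 2 + d
U(j, G) = -4 + G - 5*j (U(j, G) = -4 + (G + j*(-5)) = -4 + (G - 5*j) = -4 + G - 5*j)
-53788/(-154848) - 381581/U(D(-25, -25), -184) = -53788/(-154848) - 381581/(-4 - 184 - 5*(2 - 25)) = -53788*(-1/154848) - 381581/(-4 - 184 - 5*(-23)) = 13447/38712 - 381581/(-4 - 184 + 115) = 13447/38712 - 381581/(-73) = 13447/38712 - 381581*(-1/73) = 13447/38712 + 381581/73 = 14772745303/2825976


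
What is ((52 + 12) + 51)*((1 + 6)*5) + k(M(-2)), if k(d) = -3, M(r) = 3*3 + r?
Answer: 4022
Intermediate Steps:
M(r) = 9 + r
((52 + 12) + 51)*((1 + 6)*5) + k(M(-2)) = ((52 + 12) + 51)*((1 + 6)*5) - 3 = (64 + 51)*(7*5) - 3 = 115*35 - 3 = 4025 - 3 = 4022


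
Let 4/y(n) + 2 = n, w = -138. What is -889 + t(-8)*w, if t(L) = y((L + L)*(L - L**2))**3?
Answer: -7348140673/8265625 ≈ -889.00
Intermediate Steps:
y(n) = 4/(-2 + n)
t(L) = 64/(-2 + 2*L*(L - L**2))**3 (t(L) = (4/(-2 + (L + L)*(L - L**2)))**3 = (4/(-2 + (2*L)*(L - L**2)))**3 = (4/(-2 + 2*L*(L - L**2)))**3 = 64/(-2 + 2*L*(L - L**2))**3)
-889 + t(-8)*w = -889 - 8/(1 + (-8)**2*(-1 - 8))**3*(-138) = -889 - 8/(1 + 64*(-9))**3*(-138) = -889 - 8/(1 - 576)**3*(-138) = -889 - 8/(-575)**3*(-138) = -889 - 8*(-1/190109375)*(-138) = -889 + (8/190109375)*(-138) = -889 - 48/8265625 = -7348140673/8265625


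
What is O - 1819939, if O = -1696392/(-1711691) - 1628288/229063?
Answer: -713573318825726799/392085075533 ≈ -1.8199e+6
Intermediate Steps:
O = -2398545274312/392085075533 (O = -1696392*(-1/1711691) - 1628288*1/229063 = 1696392/1711691 - 1628288/229063 = -2398545274312/392085075533 ≈ -6.1174)
O - 1819939 = -2398545274312/392085075533 - 1819939 = -713573318825726799/392085075533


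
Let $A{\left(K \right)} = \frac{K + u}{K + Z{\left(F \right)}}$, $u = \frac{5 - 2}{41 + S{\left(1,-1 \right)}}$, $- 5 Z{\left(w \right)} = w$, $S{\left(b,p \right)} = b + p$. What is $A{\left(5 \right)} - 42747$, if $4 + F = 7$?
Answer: $- \frac{19278377}{451} \approx -42746.0$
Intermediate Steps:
$F = 3$ ($F = -4 + 7 = 3$)
$Z{\left(w \right)} = - \frac{w}{5}$
$u = \frac{3}{41}$ ($u = \frac{5 - 2}{41 + \left(1 - 1\right)} = \frac{3}{41 + 0} = \frac{3}{41} \approx 0.073171$)
$A{\left(K \right)} = \frac{\frac{3}{41} + K}{- \frac{3}{5} + K}$ ($A{\left(K \right)} = \frac{K + \frac{3}{41}}{K - \frac{3}{5}} = \frac{\frac{3}{41} + K}{K - \frac{3}{5}} = \frac{\frac{3}{41} + K}{- \frac{3}{5} + K}$)
$A{\left(5 \right)} - 42747 = \frac{5 \left(3 + 41 \cdot 5\right)}{41 \left(-3 + 5 \cdot 5\right)} - 42747 = \frac{5 \left(3 + 205\right)}{41 \left(-3 + 25\right)} - 42747 = \frac{5}{41} \cdot \frac{1}{22} \cdot 208 - 42747 = \frac{520}{451} - 42747 = - \frac{19278377}{451}$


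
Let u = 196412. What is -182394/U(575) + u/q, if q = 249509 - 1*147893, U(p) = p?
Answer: -4605302951/14607300 ≈ -315.27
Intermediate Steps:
q = 101616 (q = 249509 - 147893 = 101616)
-182394/U(575) + u/q = -182394/575 + 196412/101616 = -182394*1/575 + 196412*(1/101616) = -182394/575 + 49103/25404 = -4605302951/14607300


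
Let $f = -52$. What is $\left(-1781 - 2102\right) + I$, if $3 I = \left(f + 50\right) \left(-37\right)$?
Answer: $- \frac{11575}{3} \approx -3858.3$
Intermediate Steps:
$I = \frac{74}{3}$ ($I = \frac{\left(-52 + 50\right) \left(-37\right)}{3} = \frac{\left(-2\right) \left(-37\right)}{3} = \frac{1}{3} \cdot 74 = \frac{74}{3} \approx 24.667$)
$\left(-1781 - 2102\right) + I = \left(-1781 - 2102\right) + \frac{74}{3} = -3883 + \frac{74}{3} = - \frac{11575}{3}$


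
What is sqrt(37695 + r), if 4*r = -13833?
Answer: sqrt(136947)/2 ≈ 185.03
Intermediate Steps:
r = -13833/4 (r = (1/4)*(-13833) = -13833/4 ≈ -3458.3)
sqrt(37695 + r) = sqrt(37695 - 13833/4) = sqrt(136947/4) = sqrt(136947)/2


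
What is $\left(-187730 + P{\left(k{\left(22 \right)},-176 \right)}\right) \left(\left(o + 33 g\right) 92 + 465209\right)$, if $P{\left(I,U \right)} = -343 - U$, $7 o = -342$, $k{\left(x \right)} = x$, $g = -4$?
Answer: $- \frac{589994888927}{7} \approx -8.4285 \cdot 10^{10}$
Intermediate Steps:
$o = - \frac{342}{7}$ ($o = \frac{1}{7} \left(-342\right) = - \frac{342}{7} \approx -48.857$)
$\left(-187730 + P{\left(k{\left(22 \right)},-176 \right)}\right) \left(\left(o + 33 g\right) 92 + 465209\right) = \left(-187730 - 167\right) \left(\left(- \frac{342}{7} + 33 \left(-4\right)\right) 92 + 465209\right) = \left(-187730 + \left(-343 + 176\right)\right) \left(\left(- \frac{342}{7} - 132\right) 92 + 465209\right) = \left(-187730 - 167\right) \left(\left(- \frac{1266}{7}\right) 92 + 465209\right) = - 187897 \left(- \frac{116472}{7} + 465209\right) = \left(-187897\right) \frac{3139991}{7} = - \frac{589994888927}{7}$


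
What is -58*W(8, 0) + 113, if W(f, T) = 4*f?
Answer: -1743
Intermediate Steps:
-58*W(8, 0) + 113 = -232*8 + 113 = -58*32 + 113 = -1856 + 113 = -1743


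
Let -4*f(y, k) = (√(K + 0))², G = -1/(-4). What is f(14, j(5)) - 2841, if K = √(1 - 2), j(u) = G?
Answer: -2841 - I/4 ≈ -2841.0 - 0.25*I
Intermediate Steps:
G = ¼ (G = -1*(-¼) = ¼ ≈ 0.25000)
j(u) = ¼
K = I (K = √(-1) = I ≈ 1.0*I)
f(y, k) = -I/4
f(14, j(5)) - 2841 = -I/4 - 2841 = -2841 - I/4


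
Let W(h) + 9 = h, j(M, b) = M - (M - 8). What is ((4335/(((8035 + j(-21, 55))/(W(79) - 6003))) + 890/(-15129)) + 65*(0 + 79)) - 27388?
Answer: -1032306674752/40560849 ≈ -25451.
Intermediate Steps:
j(M, b) = 8 (j(M, b) = M - (-8 + M) = M + (8 - M) = 8)
W(h) = -9 + h
((4335/(((8035 + j(-21, 55))/(W(79) - 6003))) + 890/(-15129)) + 65*(0 + 79)) - 27388 = ((4335/(((8035 + 8)/((-9 + 79) - 6003))) + 890/(-15129)) + 65*(0 + 79)) - 27388 = ((4335/((8043/(70 - 6003))) + 890*(-1/15129)) + 65*79) - 27388 = ((4335/((8043/(-5933))) - 890/15129) + 5135) - 27388 = ((4335/((8043*(-1/5933))) - 890/15129) + 5135) - 27388 = ((4335/(-8043/5933) - 890/15129) + 5135) - 27388 = ((4335*(-5933/8043) - 890/15129) + 5135) - 27388 = ((-8573185/2681 - 890/15129) + 5135) - 27388 = (-129706101955/40560849 + 5135) - 27388 = 78573857660/40560849 - 27388 = -1032306674752/40560849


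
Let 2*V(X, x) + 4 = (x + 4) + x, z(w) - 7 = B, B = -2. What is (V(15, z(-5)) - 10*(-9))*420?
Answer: 39900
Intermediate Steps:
z(w) = 5 (z(w) = 7 - 2 = 5)
V(X, x) = x (V(X, x) = -2 + ((x + 4) + x)/2 = -2 + ((4 + x) + x)/2 = -2 + (4 + 2*x)/2 = -2 + (2 + x) = x)
(V(15, z(-5)) - 10*(-9))*420 = (5 - 10*(-9))*420 = (5 + 90)*420 = 95*420 = 39900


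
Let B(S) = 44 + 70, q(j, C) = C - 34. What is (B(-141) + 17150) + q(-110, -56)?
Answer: 17174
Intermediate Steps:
q(j, C) = -34 + C
B(S) = 114
(B(-141) + 17150) + q(-110, -56) = (114 + 17150) + (-34 - 56) = 17264 - 90 = 17174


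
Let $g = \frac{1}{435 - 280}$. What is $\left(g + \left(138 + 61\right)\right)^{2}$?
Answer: $\frac{951475716}{24025} \approx 39604.0$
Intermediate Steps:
$g = \frac{1}{155} \approx 0.0064516$
$\left(g + \left(138 + 61\right)\right)^{2} = \left(\frac{1}{155} + \left(138 + 61\right)\right)^{2} = \left(\frac{1}{155} + 199\right)^{2} = \left(\frac{30846}{155}\right)^{2} = \frac{951475716}{24025}$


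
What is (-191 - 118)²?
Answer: 95481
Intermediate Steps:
(-191 - 118)² = (-309)² = 95481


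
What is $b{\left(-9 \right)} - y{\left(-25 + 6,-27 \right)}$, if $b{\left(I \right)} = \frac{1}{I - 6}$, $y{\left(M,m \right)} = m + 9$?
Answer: $\frac{269}{15} \approx 17.933$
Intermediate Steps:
$y{\left(M,m \right)} = 9 + m$
$b{\left(I \right)} = \frac{1}{-6 + I}$
$b{\left(-9 \right)} - y{\left(-25 + 6,-27 \right)} = \frac{1}{-6 - 9} - \left(9 - 27\right) = \frac{1}{-15} - -18 = - \frac{1}{15} + 18 = \frac{269}{15}$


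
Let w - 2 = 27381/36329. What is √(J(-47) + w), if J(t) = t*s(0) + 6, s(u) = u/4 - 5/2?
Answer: √666516610378/72658 ≈ 11.236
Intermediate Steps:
s(u) = -5/2 + u/4 (s(u) = u*(¼) - 5*½ = u/4 - 5/2 = -5/2 + u/4)
J(t) = 6 - 5*t/2 (J(t) = t*(-5/2 + (¼)*0) + 6 = t*(-5/2 + 0) + 6 = t*(-5/2) + 6 = -5*t/2 + 6 = 6 - 5*t/2)
w = 100039/36329 (w = 2 + 27381/36329 = 100039/36329 ≈ 2.7537)
√(J(-47) + w) = √((6 - 5/2*(-47)) + 100039/36329) = √((6 + 235/2) + 100039/36329) = √(247/2 + 100039/36329) = √(9173341/72658) = √666516610378/72658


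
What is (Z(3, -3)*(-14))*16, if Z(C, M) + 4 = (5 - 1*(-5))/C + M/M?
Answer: -224/3 ≈ -74.667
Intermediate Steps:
Z(C, M) = -3 + 10/C (Z(C, M) = -4 + ((5 - 1*(-5))/C + M/M) = -4 + ((5 + 5)/C + 1) = -4 + (10/C + 1) = -4 + (1 + 10/C) = -3 + 10/C)
(Z(3, -3)*(-14))*16 = ((-3 + 10/3)*(-14))*16 = ((⅓)*(-14))*16 = -14/3*16 = -224/3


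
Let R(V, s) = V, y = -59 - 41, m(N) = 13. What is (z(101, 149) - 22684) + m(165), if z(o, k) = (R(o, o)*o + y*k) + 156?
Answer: -27214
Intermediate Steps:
y = -100
z(o, k) = 156 + o**2 - 100*k (z(o, k) = (o*o - 100*k) + 156 = (o**2 - 100*k) + 156 = 156 + o**2 - 100*k)
(z(101, 149) - 22684) + m(165) = ((156 + 101**2 - 100*149) - 22684) + 13 = ((156 + 10201 - 14900) - 22684) + 13 = (-4543 - 22684) + 13 = -27227 + 13 = -27214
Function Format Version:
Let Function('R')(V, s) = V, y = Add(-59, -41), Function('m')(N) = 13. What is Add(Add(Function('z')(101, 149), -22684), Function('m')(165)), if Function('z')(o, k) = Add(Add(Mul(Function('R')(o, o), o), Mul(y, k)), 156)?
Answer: -27214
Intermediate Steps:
y = -100
Function('z')(o, k) = Add(156, Pow(o, 2), Mul(-100, k)) (Function('z')(o, k) = Add(Add(Mul(o, o), Mul(-100, k)), 156) = Add(Add(Pow(o, 2), Mul(-100, k)), 156) = Add(156, Pow(o, 2), Mul(-100, k)))
Add(Add(Function('z')(101, 149), -22684), Function('m')(165)) = Add(Add(Add(156, Pow(101, 2), Mul(-100, 149)), -22684), 13) = Add(Add(Add(156, 10201, -14900), -22684), 13) = Add(Add(-4543, -22684), 13) = Add(-27227, 13) = -27214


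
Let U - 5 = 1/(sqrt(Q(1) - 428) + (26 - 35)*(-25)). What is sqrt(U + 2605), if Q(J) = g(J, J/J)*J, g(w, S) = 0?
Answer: sqrt(6802738478415 - 102106*I*sqrt(107))/51053 ≈ 51.088 - 3.966e-6*I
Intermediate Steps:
Q(J) = 0 (Q(J) = 0*J = 0)
U = 5 + 1/(225 + 2*I*sqrt(107)) (U = 5 + 1/(sqrt(0 - 428) + (26 - 35)*(-25)) = 5 + 1/(sqrt(-428) - 9*(-25)) = 5 + 1/(2*I*sqrt(107) + 225) = 5 + 1/(225 + 2*I*sqrt(107)) ≈ 5.0044 - 0.00040523*I)
sqrt(U + 2605) = sqrt((255490/51053 - 2*I*sqrt(107)/51053) + 2605) = sqrt(133248555/51053 - 2*I*sqrt(107)/51053)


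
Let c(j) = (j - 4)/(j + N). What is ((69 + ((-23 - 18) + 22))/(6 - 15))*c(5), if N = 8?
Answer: -50/117 ≈ -0.42735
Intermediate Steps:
c(j) = (-4 + j)/(8 + j) (c(j) = (j - 4)/(j + 8) = (-4 + j)/(8 + j))
((69 + ((-23 - 18) + 22))/(6 - 15))*c(5) = ((69 + ((-23 - 18) + 22))/(6 - 15))*((-4 + 5)/(8 + 5)) = ((69 + (-41 + 22))/(-9))*(1/13) = ((69 - 19)*(-⅑))*((1/13)*1) = (50*(-⅑))*(1/13) = -50/9*1/13 = -50/117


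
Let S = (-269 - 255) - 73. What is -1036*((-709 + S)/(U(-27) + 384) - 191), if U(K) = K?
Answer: 10284964/51 ≈ 2.0167e+5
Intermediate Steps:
S = -597 (S = -524 - 73 = -597)
-1036*((-709 + S)/(U(-27) + 384) - 191) = -1036*((-709 - 597)/(-27 + 384) - 191) = -1036*(-1306/357 - 191) = -1036*(-69493/357) = 10284964/51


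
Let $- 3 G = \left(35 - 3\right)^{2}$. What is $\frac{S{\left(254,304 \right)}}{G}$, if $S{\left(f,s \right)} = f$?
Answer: $- \frac{381}{512} \approx -0.74414$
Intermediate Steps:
$G = - \frac{1024}{3}$ ($G = - \frac{\left(35 - 3\right)^{2}}{3} = - \frac{32^{2}}{3} = \left(- \frac{1}{3}\right) 1024 = - \frac{1024}{3} \approx -341.33$)
$\frac{S{\left(254,304 \right)}}{G} = \frac{254}{- \frac{1024}{3}} = 254 \left(- \frac{3}{1024}\right) = - \frac{381}{512}$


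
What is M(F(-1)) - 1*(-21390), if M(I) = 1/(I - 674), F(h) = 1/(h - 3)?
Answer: 57688826/2697 ≈ 21390.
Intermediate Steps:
F(h) = 1/(-3 + h)
M(I) = 1/(-674 + I)
M(F(-1)) - 1*(-21390) = 1/(-674 + 1/(-3 - 1)) - 1*(-21390) = 1/(-674 + 1/(-4)) + 21390 = 1/(-674 - ¼) + 21390 = 1/(-2697/4) + 21390 = -4/2697 + 21390 = 57688826/2697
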